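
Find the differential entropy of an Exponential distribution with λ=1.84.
0.3902 nats

We have X ~ Exponential(λ=1.84).

The differential entropy measures the uncertainty or information content of the distribution.

For an Exponential distribution with λ=1.84:
h(X) = 0.3902 nats

(In bits, this would be 0.5630 bits.)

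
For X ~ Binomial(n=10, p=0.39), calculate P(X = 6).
0.102312

We have X ~ Binomial(n=10, p=0.39).

For a Binomial distribution, the PMF gives us the probability of each outcome.

Using the PMF formula:
P(X = 6) = 0.102312

Rounded to 4 decimal places: 0.1023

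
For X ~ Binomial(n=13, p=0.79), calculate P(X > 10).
0.465297

We have X ~ Binomial(n=13, p=0.79).

P(X > 10) = 1 - P(X ≤ 10)
                = 1 - F(10)
                = 1 - 0.534703
                = 0.465297

So there's approximately a 46.5% chance that X exceeds 10.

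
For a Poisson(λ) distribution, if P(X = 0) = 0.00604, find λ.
λ = 5.1094

For a Poisson(λ) distribution, the PMF at 0 is:
P(X = 0) = λ^0 e^(-λ) / 0! = e^(-λ)

Given P(X = 0) = 0.00604:
e^(-λ) = 0.00604
-λ = ln(0.00604)
λ = -ln(0.00604) = 5.1094

Verification: e^(-5.1094) = 0.00604 ✓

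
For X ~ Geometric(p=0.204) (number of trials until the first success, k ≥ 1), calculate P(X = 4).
0.102889

We have X ~ Geometric(p=0.204) (number of trials until the first success, k ≥ 1).

For a Geometric distribution, the PMF gives us the probability of each outcome.

Using the PMF formula:
P(X = 4) = 0.102889

Rounded to 4 decimal places: 0.1029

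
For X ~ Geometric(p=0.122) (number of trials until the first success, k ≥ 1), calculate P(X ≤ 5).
0.478238

We have X ~ Geometric(p=0.122) (number of trials until the first success, k ≥ 1).

The CDF gives us P(X ≤ k).

Using the CDF:
P(X ≤ 5) = 0.478238

This means there's approximately a 47.8% chance that X is at most 5.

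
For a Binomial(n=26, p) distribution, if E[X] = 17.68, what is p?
p = 0.68

For a Binomial(n, p) distribution:
E[X] = n × p

Given n = 26 and E[X] = 17.68:
17.68 = 26 × p
p = 17.68 / 26 = 0.68

Verification: Binomial(26, 0.68) has E[X] = 17.68 ✓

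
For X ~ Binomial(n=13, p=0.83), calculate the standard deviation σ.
1.3544

We have X ~ Binomial(n=13, p=0.83).

For a Binomial distribution with n=13, p=0.83:
σ = √Var(X) = 1.3544

The standard deviation is the square root of the variance.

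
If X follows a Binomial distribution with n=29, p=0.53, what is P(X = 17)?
0.123879

We have X ~ Binomial(n=29, p=0.53).

For a Binomial distribution, the PMF gives us the probability of each outcome.

Using the PMF formula:
P(X = 17) = 0.123879

Rounded to 4 decimal places: 0.1239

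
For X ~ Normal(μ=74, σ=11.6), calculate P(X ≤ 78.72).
0.657958

We have X ~ Normal(μ=74, σ=11.6).

The CDF gives us P(X ≤ k).

Using the CDF:
P(X ≤ 78.72) = 0.657958

This means there's approximately a 65.8% chance that X is at most 78.72.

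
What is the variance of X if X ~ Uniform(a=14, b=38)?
48.0000

We have X ~ Uniform(a=14, b=38).

For a Uniform distribution with a=14, b=38:
Var(X) = 48.0000

The variance measures the spread of the distribution around the mean.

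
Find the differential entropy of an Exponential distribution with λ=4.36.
-0.4725 nats

We have X ~ Exponential(λ=4.36).

The differential entropy measures the uncertainty or information content of the distribution.

For an Exponential distribution with λ=4.36:
h(X) = -0.4725 nats

(In bits, this would be -0.6816 bits.)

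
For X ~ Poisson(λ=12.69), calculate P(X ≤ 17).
0.906693

We have X ~ Poisson(λ=12.69).

The CDF gives us P(X ≤ k).

Using the CDF:
P(X ≤ 17) = 0.906693

This means there's approximately a 90.7% chance that X is at most 17.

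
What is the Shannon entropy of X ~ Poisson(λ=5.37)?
2.2417 nats

We have X ~ Poisson(λ=5.37).

The Shannon entropy measures the uncertainty or information content of the distribution.

For a Poisson distribution with λ=5.37:
H(X) = 2.2417 nats

(In bits, this would be 3.2341 bits.)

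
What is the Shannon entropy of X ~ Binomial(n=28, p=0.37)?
2.3558 nats

We have X ~ Binomial(n=28, p=0.37).

The Shannon entropy measures the uncertainty or information content of the distribution.

For a Binomial distribution with n=28, p=0.37:
H(X) = 2.3558 nats

(In bits, this would be 3.3988 bits.)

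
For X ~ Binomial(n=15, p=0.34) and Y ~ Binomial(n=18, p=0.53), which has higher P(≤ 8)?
X has higher probability (P(X ≤ 8) = 0.9649 > P(Y ≤ 8) = 0.3110)

Compute P(≤ 8) for each distribution:

X ~ Binomial(n=15, p=0.34):
P(X ≤ 8) = 0.9649

Y ~ Binomial(n=18, p=0.53):
P(Y ≤ 8) = 0.3110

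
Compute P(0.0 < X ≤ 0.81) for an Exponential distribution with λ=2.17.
0.827559

We have X ~ Exponential(λ=2.17).

To find P(0.0 < X ≤ 0.81), we use:
P(0.0 < X ≤ 0.81) = P(X ≤ 0.81) - P(X ≤ 0.0)
                 = F(0.81) - F(0.0)
                 = 0.827559 - 0.000000
                 = 0.827559

So there's approximately a 82.8% chance that X falls in this range.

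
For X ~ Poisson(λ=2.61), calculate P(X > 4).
0.123995

We have X ~ Poisson(λ=2.61).

P(X > 4) = 1 - P(X ≤ 4)
                = 1 - F(4)
                = 1 - 0.876005
                = 0.123995

So there's approximately a 12.4% chance that X exceeds 4.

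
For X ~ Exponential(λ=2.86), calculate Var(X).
0.1223

We have X ~ Exponential(λ=2.86).

For an Exponential distribution with λ=2.86:
Var(X) = 0.1223

The variance measures the spread of the distribution around the mean.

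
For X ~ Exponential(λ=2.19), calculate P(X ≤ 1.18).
0.924544

We have X ~ Exponential(λ=2.19).

The CDF gives us P(X ≤ k).

Using the CDF:
P(X ≤ 1.18) = 0.924544

This means there's approximately a 92.5% chance that X is at most 1.18.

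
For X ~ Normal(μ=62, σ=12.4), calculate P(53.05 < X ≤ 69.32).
0.487296

We have X ~ Normal(μ=62, σ=12.4).

To find P(53.05 < X ≤ 69.32), we use:
P(53.05 < X ≤ 69.32) = P(X ≤ 69.32) - P(X ≤ 53.05)
                 = F(69.32) - F(53.05)
                 = 0.722513 - 0.235217
                 = 0.487296

So there's approximately a 48.7% chance that X falls in this range.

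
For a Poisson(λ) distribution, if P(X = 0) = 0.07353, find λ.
λ = 2.6101

For a Poisson(λ) distribution, the PMF at 0 is:
P(X = 0) = λ^0 e^(-λ) / 0! = e^(-λ)

Given P(X = 0) = 0.07353:
e^(-λ) = 0.07353
-λ = ln(0.07353)
λ = -ln(0.07353) = 2.6101

Verification: e^(-2.6101) = 0.07353 ✓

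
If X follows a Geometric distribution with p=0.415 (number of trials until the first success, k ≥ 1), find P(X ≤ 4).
0.882882

We have X ~ Geometric(p=0.415) (number of trials until the first success, k ≥ 1).

The CDF gives us P(X ≤ k).

Using the CDF:
P(X ≤ 4) = 0.882882

This means there's approximately a 88.3% chance that X is at most 4.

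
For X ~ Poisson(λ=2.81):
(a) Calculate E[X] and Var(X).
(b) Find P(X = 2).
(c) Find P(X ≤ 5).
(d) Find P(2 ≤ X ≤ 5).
(a) E[X] = 2.8100, Var(X) = 2.8100
(b) P(X = 2) = 0.237692
(c) P(X ≤ 5) = 0.934014
(d) P(2 ≤ X ≤ 5) = 0.704633

We have X ~ Poisson(λ=2.81).

(a) Moments:
E[X] = 2.8100
Var(X) = 2.8100
σ = √Var(X) = 1.6763

(b) Point probability using PMF:
P(X = 2) = 0.237692

(c) Cumulative probability using CDF:
P(X ≤ 5) = F(5) = 0.934014

(d) Range probability:
P(2 ≤ X ≤ 5) = P(X ≤ 5) - P(X ≤ 1)
                   = F(5) - F(1)
                   = 0.934014 - 0.229381
                   = 0.704633

This means approximately 70.5% of outcomes fall in the interval [2, 5].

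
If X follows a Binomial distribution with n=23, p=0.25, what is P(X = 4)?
0.146256

We have X ~ Binomial(n=23, p=0.25).

For a Binomial distribution, the PMF gives us the probability of each outcome.

Using the PMF formula:
P(X = 4) = 0.146256

Rounded to 4 decimal places: 0.1463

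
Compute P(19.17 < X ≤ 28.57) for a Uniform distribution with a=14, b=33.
0.494737

We have X ~ Uniform(a=14, b=33).

To find P(19.17 < X ≤ 28.57), we use:
P(19.17 < X ≤ 28.57) = P(X ≤ 28.57) - P(X ≤ 19.17)
                 = F(28.57) - F(19.17)
                 = 0.766842 - 0.272105
                 = 0.494737

So there's approximately a 49.5% chance that X falls in this range.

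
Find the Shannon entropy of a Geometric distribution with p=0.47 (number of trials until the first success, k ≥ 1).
1.4709 nats

We have X ~ Geometric(p=0.47) (number of trials until the first success, k ≥ 1).

The Shannon entropy measures the uncertainty or information content of the distribution.

For a Geometric distribution with p=0.47 (number of trials until the first success, k ≥ 1):
H(X) = 1.4709 nats

(In bits, this would be 2.1221 bits.)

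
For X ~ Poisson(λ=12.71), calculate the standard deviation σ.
3.5651

We have X ~ Poisson(λ=12.71).

For a Poisson distribution with λ=12.71:
σ = √Var(X) = 3.5651

The standard deviation is the square root of the variance.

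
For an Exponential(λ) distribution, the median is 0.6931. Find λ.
λ = 1.0001

For X ~ Exponential(λ), the CDF is F(x) = 1 - e^(-λx).
The median m satisfies F(m) = 0.5:
1 - e^(-λm) = 0.5
e^(-λm) = 0.5
λm = ln(2)
m = ln(2) / λ

Given m = 0.6931:
λ = ln(2) / 0.6931 = 0.693147 / 0.6931 = 1.0001

Verification: ln(2) / 1.0001 = 0.6931 ✓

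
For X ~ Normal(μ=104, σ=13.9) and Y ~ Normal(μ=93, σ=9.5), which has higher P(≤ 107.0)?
Y has higher probability (P(Y ≤ 107.0) = 0.9297 > P(X ≤ 107.0) = 0.5854)

Compute P(≤ 107.0) for each distribution:

X ~ Normal(μ=104, σ=13.9):
P(X ≤ 107.0) = 0.5854

Y ~ Normal(μ=93, σ=9.5):
P(Y ≤ 107.0) = 0.9297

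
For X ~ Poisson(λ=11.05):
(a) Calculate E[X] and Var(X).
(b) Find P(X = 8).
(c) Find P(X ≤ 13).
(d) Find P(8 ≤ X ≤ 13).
(a) E[X] = 11.0500, Var(X) = 11.0500
(b) P(X = 8) = 0.087584
(c) P(X ≤ 13) = 0.776641
(d) P(8 ≤ X ≤ 13) = 0.636649

We have X ~ Poisson(λ=11.05).

(a) Moments:
E[X] = 11.0500
Var(X) = 11.0500
σ = √Var(X) = 3.3242

(b) Point probability using PMF:
P(X = 8) = 0.087584

(c) Cumulative probability using CDF:
P(X ≤ 13) = F(13) = 0.776641

(d) Range probability:
P(8 ≤ X ≤ 13) = P(X ≤ 13) - P(X ≤ 7)
                   = F(13) - F(7)
                   = 0.776641 - 0.139992
                   = 0.636649

This means approximately 63.7% of outcomes fall in the interval [8, 13].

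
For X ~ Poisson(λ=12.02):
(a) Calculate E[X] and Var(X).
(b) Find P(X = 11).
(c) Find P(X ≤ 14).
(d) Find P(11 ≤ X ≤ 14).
(a) E[X] = 12.0200, Var(X) = 12.0200
(b) P(X = 11) = 0.114176
(c) P(X ≤ 14) = 0.770212
(d) P(11 ≤ X ≤ 14) = 0.425076

We have X ~ Poisson(λ=12.02).

(a) Moments:
E[X] = 12.0200
Var(X) = 12.0200
σ = √Var(X) = 3.4670

(b) Point probability using PMF:
P(X = 11) = 0.114176

(c) Cumulative probability using CDF:
P(X ≤ 14) = F(14) = 0.770212

(d) Range probability:
P(11 ≤ X ≤ 14) = P(X ≤ 14) - P(X ≤ 10)
                   = F(14) - F(10)
                   = 0.770212 - 0.345136
                   = 0.425076

This means approximately 42.5% of outcomes fall in the interval [11, 14].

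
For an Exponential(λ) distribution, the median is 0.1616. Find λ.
λ = 4.2893

For X ~ Exponential(λ), the CDF is F(x) = 1 - e^(-λx).
The median m satisfies F(m) = 0.5:
1 - e^(-λm) = 0.5
e^(-λm) = 0.5
λm = ln(2)
m = ln(2) / λ

Given m = 0.1616:
λ = ln(2) / 0.1616 = 0.693147 / 0.1616 = 4.2893

Verification: ln(2) / 4.2893 = 0.1616 ✓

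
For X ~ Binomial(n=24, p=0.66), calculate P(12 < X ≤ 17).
0.681189

We have X ~ Binomial(n=24, p=0.66).

To find P(12 < X ≤ 17), we use:
P(12 < X ≤ 17) = P(X ≤ 17) - P(X ≤ 12)
                 = F(17) - F(12)
                 = 0.758737 - 0.077548
                 = 0.681189

So there's approximately a 68.1% chance that X falls in this range.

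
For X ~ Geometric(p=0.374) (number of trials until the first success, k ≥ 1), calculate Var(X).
4.4754

We have X ~ Geometric(p=0.374) (number of trials until the first success, k ≥ 1).

For a Geometric distribution with p=0.374 (number of trials until the first success, k ≥ 1):
Var(X) = 4.4754

The variance measures the spread of the distribution around the mean.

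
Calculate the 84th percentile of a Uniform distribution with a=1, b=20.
16.9600

We have X ~ Uniform(a=1, b=20).

We want to find x such that P(X ≤ x) = 0.84.

This is the 84th percentile, which means 84% of values fall below this point.

Using the inverse CDF (quantile function):
x = F⁻¹(0.84) = 16.9600

Verification: P(X ≤ 16.9600) = 0.84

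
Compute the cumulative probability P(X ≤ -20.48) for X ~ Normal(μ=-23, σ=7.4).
0.633275

We have X ~ Normal(μ=-23, σ=7.4).

The CDF gives us P(X ≤ k).

Using the CDF:
P(X ≤ -20.48) = 0.633275

This means there's approximately a 63.3% chance that X is at most -20.48.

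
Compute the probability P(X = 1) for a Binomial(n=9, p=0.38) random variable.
0.074672

We have X ~ Binomial(n=9, p=0.38).

For a Binomial distribution, the PMF gives us the probability of each outcome.

Using the PMF formula:
P(X = 1) = 0.074672

Rounded to 4 decimal places: 0.0747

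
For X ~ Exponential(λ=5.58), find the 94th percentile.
0.5042

We have X ~ Exponential(λ=5.58).

We want to find x such that P(X ≤ x) = 0.94.

This is the 94th percentile, which means 94% of values fall below this point.

Using the inverse CDF (quantile function):
x = F⁻¹(0.94) = 0.5042

Verification: P(X ≤ 0.5042) = 0.94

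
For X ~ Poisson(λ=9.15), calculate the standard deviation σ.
3.0249

We have X ~ Poisson(λ=9.15).

For a Poisson distribution with λ=9.15:
σ = √Var(X) = 3.0249

The standard deviation is the square root of the variance.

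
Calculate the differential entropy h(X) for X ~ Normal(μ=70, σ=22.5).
4.5325 nats

We have X ~ Normal(μ=70, σ=22.5).

The differential entropy measures the uncertainty or information content of the distribution.

For a Normal distribution with μ=70, σ=22.5:
h(X) = 4.5325 nats

(In bits, this would be 6.5389 bits.)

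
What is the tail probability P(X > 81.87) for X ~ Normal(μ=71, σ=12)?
0.182512

We have X ~ Normal(μ=71, σ=12).

P(X > 81.87) = 1 - P(X ≤ 81.87)
                = 1 - F(81.87)
                = 1 - 0.817488
                = 0.182512

So there's approximately a 18.3% chance that X exceeds 81.87.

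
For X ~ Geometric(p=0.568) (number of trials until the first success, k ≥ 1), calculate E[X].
1.7606

We have X ~ Geometric(p=0.568) (number of trials until the first success, k ≥ 1).

For a Geometric distribution with p=0.568 (number of trials until the first success, k ≥ 1):
E[X] = 1.7606

This is the expected (average) value of X.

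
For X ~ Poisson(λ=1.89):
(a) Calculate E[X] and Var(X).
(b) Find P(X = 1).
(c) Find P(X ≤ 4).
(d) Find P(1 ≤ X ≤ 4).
(a) E[X] = 1.8900, Var(X) = 1.8900
(b) P(X = 1) = 0.285526
(c) P(X ≤ 4) = 0.956726
(d) P(1 ≤ X ≤ 4) = 0.805654

We have X ~ Poisson(λ=1.89).

(a) Moments:
E[X] = 1.8900
Var(X) = 1.8900
σ = √Var(X) = 1.3748

(b) Point probability using PMF:
P(X = 1) = 0.285526

(c) Cumulative probability using CDF:
P(X ≤ 4) = F(4) = 0.956726

(d) Range probability:
P(1 ≤ X ≤ 4) = P(X ≤ 4) - P(X ≤ 0)
                   = F(4) - F(0)
                   = 0.956726 - 0.151072
                   = 0.805654

This means approximately 80.6% of outcomes fall in the interval [1, 4].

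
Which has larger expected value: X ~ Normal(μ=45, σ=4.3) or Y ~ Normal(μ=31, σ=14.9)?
X has larger mean (45.0000 > 31.0000)

Compute the expected value for each distribution:

X ~ Normal(μ=45, σ=4.3):
E[X] = 45.0000

Y ~ Normal(μ=31, σ=14.9):
E[Y] = 31.0000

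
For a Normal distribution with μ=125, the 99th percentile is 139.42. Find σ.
σ = 6.1986

For X ~ Normal(μ, σ), the p-th percentile satisfies x = μ + z_p × σ,
where z_p = Φ⁻¹(p) is the standard normal quantile.

Step 1: z_{0.99} = Φ⁻¹(0.99) = 2.3263

Step 2: Solve for σ:
139.42 = 125 + 2.3263 × σ
σ = (139.42 - 125) / 2.3263
σ = 14.42 / 2.3263
σ = 6.1986

Verification: μ + z × σ = 125 + 2.3263 × 6.1986 = 139.42 ✓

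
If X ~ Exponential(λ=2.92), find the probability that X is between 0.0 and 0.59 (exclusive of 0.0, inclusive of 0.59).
0.821435

We have X ~ Exponential(λ=2.92).

To find P(0.0 < X ≤ 0.59), we use:
P(0.0 < X ≤ 0.59) = P(X ≤ 0.59) - P(X ≤ 0.0)
                 = F(0.59) - F(0.0)
                 = 0.821435 - 0.000000
                 = 0.821435

So there's approximately a 82.1% chance that X falls in this range.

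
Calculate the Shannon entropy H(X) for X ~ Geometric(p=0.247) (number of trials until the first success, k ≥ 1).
2.2632 nats

We have X ~ Geometric(p=0.247) (number of trials until the first success, k ≥ 1).

The Shannon entropy measures the uncertainty or information content of the distribution.

For a Geometric distribution with p=0.247 (number of trials until the first success, k ≥ 1):
H(X) = 2.2632 nats

(In bits, this would be 3.2651 bits.)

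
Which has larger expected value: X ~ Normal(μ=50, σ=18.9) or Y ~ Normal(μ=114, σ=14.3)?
Y has larger mean (114.0000 > 50.0000)

Compute the expected value for each distribution:

X ~ Normal(μ=50, σ=18.9):
E[X] = 50.0000

Y ~ Normal(μ=114, σ=14.3):
E[Y] = 114.0000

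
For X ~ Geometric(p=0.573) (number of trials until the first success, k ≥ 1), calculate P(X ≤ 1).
0.573000

We have X ~ Geometric(p=0.573) (number of trials until the first success, k ≥ 1).

The CDF gives us P(X ≤ k).

Using the CDF:
P(X ≤ 1) = 0.573000

This means there's approximately a 57.3% chance that X is at most 1.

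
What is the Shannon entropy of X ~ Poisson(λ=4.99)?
2.2033 nats

We have X ~ Poisson(λ=4.99).

The Shannon entropy measures the uncertainty or information content of the distribution.

For a Poisson distribution with λ=4.99:
H(X) = 2.2033 nats

(In bits, this would be 3.1788 bits.)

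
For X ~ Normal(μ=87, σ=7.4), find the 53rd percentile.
87.5570

We have X ~ Normal(μ=87, σ=7.4).

We want to find x such that P(X ≤ x) = 0.53.

This is the 53rd percentile, which means 53% of values fall below this point.

Using the inverse CDF (quantile function):
x = F⁻¹(0.53) = 87.5570

Verification: P(X ≤ 87.5570) = 0.53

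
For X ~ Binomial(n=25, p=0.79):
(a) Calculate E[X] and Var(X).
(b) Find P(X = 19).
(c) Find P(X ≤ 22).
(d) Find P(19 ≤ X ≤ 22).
(a) E[X] = 19.7500, Var(X) = 4.1475
(b) P(X = 19) = 0.172365
(c) P(X ≤ 22) = 0.920433
(d) P(19 ≤ X ≤ 22) = 0.660301

We have X ~ Binomial(n=25, p=0.79).

(a) Moments:
E[X] = 19.7500
Var(X) = 4.1475
σ = √Var(X) = 2.0365

(b) Point probability using PMF:
P(X = 19) = 0.172365

(c) Cumulative probability using CDF:
P(X ≤ 22) = F(22) = 0.920433

(d) Range probability:
P(19 ≤ X ≤ 22) = P(X ≤ 22) - P(X ≤ 18)
                   = F(22) - F(18)
                   = 0.920433 - 0.260132
                   = 0.660301

This means approximately 66.0% of outcomes fall in the interval [19, 22].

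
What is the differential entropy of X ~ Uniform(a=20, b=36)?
2.7726 nats

We have X ~ Uniform(a=20, b=36).

The differential entropy measures the uncertainty or information content of the distribution.

For a Uniform distribution with a=20, b=36:
h(X) = 2.7726 nats

(In bits, this would be 4.0000 bits.)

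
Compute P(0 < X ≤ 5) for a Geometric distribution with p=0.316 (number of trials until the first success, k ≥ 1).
0.850280

We have X ~ Geometric(p=0.316) (number of trials until the first success, k ≥ 1).

To find P(0 < X ≤ 5), we use:
P(0 < X ≤ 5) = P(X ≤ 5) - P(X ≤ 0)
                 = F(5) - F(0)
                 = 0.850280 - 0.000000
                 = 0.850280

So there's approximately a 85.0% chance that X falls in this range.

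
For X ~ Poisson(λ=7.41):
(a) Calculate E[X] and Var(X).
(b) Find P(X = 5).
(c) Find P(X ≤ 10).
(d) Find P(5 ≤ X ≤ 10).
(a) E[X] = 7.4100, Var(X) = 7.4100
(b) P(X = 5) = 0.112665
(c) P(X ≤ 10) = 0.869846
(d) P(5 ≤ X ≤ 10) = 0.731083

We have X ~ Poisson(λ=7.41).

(a) Moments:
E[X] = 7.4100
Var(X) = 7.4100
σ = √Var(X) = 2.7221

(b) Point probability using PMF:
P(X = 5) = 0.112665

(c) Cumulative probability using CDF:
P(X ≤ 10) = F(10) = 0.869846

(d) Range probability:
P(5 ≤ X ≤ 10) = P(X ≤ 10) - P(X ≤ 4)
                   = F(10) - F(4)
                   = 0.869846 - 0.138763
                   = 0.731083

This means approximately 73.1% of outcomes fall in the interval [5, 10].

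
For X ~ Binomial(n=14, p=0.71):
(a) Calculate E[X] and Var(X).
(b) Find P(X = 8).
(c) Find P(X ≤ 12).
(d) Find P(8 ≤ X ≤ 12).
(a) E[X] = 9.9400, Var(X) = 2.8826
(b) P(X = 8) = 0.115348
(c) P(X ≤ 12) = 0.944425
(d) P(8 ≤ X ≤ 12) = 0.864851

We have X ~ Binomial(n=14, p=0.71).

(a) Moments:
E[X] = 9.9400
Var(X) = 2.8826
σ = √Var(X) = 1.6978

(b) Point probability using PMF:
P(X = 8) = 0.115348

(c) Cumulative probability using CDF:
P(X ≤ 12) = F(12) = 0.944425

(d) Range probability:
P(8 ≤ X ≤ 12) = P(X ≤ 12) - P(X ≤ 7)
                   = F(12) - F(7)
                   = 0.944425 - 0.079575
                   = 0.864851

This means approximately 86.5% of outcomes fall in the interval [8, 12].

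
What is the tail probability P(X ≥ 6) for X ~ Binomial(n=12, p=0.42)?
0.388938

We have X ~ Binomial(n=12, p=0.42).

For discrete distributions, P(X ≥ 6) = 1 - P(X ≤ 5).

P(X ≤ 5) = 0.611062
P(X ≥ 6) = 1 - 0.611062 = 0.388938

So there's approximately a 38.9% chance that X is at least 6.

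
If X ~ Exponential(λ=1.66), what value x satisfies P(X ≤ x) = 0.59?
0.5371

We have X ~ Exponential(λ=1.66).

We want to find x such that P(X ≤ x) = 0.59.

This is the 59th percentile, which means 59% of values fall below this point.

Using the inverse CDF (quantile function):
x = F⁻¹(0.59) = 0.5371

Verification: P(X ≤ 0.5371) = 0.59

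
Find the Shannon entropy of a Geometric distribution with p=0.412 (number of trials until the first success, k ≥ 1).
1.6446 nats

We have X ~ Geometric(p=0.412) (number of trials until the first success, k ≥ 1).

The Shannon entropy measures the uncertainty or information content of the distribution.

For a Geometric distribution with p=0.412 (number of trials until the first success, k ≥ 1):
H(X) = 1.6446 nats

(In bits, this would be 2.3727 bits.)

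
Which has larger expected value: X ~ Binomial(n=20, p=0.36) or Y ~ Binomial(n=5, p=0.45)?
X has larger mean (7.2000 > 2.2500)

Compute the expected value for each distribution:

X ~ Binomial(n=20, p=0.36):
E[X] = 7.2000

Y ~ Binomial(n=5, p=0.45):
E[Y] = 2.2500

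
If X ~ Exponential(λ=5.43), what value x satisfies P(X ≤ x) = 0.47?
0.1169

We have X ~ Exponential(λ=5.43).

We want to find x such that P(X ≤ x) = 0.47.

This is the 47th percentile, which means 47% of values fall below this point.

Using the inverse CDF (quantile function):
x = F⁻¹(0.47) = 0.1169

Verification: P(X ≤ 0.1169) = 0.47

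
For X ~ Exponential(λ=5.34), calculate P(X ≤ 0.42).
0.893839

We have X ~ Exponential(λ=5.34).

The CDF gives us P(X ≤ k).

Using the CDF:
P(X ≤ 0.42) = 0.893839

This means there's approximately a 89.4% chance that X is at most 0.42.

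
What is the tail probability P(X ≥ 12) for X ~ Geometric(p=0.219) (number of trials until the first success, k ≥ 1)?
0.065942

We have X ~ Geometric(p=0.219) (number of trials until the first success, k ≥ 1).

For discrete distributions, P(X ≥ 12) = 1 - P(X ≤ 11).

P(X ≤ 11) = 0.934058
P(X ≥ 12) = 1 - 0.934058 = 0.065942

So there's approximately a 6.6% chance that X is at least 12.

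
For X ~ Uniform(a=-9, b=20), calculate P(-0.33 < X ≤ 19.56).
0.685862

We have X ~ Uniform(a=-9, b=20).

To find P(-0.33 < X ≤ 19.56), we use:
P(-0.33 < X ≤ 19.56) = P(X ≤ 19.56) - P(X ≤ -0.33)
                 = F(19.56) - F(-0.33)
                 = 0.984828 - 0.298966
                 = 0.685862

So there's approximately a 68.6% chance that X falls in this range.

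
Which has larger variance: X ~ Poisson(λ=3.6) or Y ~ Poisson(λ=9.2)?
Y has larger variance (9.2000 > 3.6000)

Compute the variance for each distribution:

X ~ Poisson(λ=3.6):
Var(X) = 3.6000

Y ~ Poisson(λ=9.2):
Var(Y) = 9.2000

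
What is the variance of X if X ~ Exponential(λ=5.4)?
0.0343

We have X ~ Exponential(λ=5.4).

For an Exponential distribution with λ=5.4:
Var(X) = 0.0343

The variance measures the spread of the distribution around the mean.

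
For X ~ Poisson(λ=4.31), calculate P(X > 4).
0.431494

We have X ~ Poisson(λ=4.31).

P(X > 4) = 1 - P(X ≤ 4)
                = 1 - F(4)
                = 1 - 0.568506
                = 0.431494

So there's approximately a 43.1% chance that X exceeds 4.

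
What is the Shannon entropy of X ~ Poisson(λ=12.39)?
2.6704 nats

We have X ~ Poisson(λ=12.39).

The Shannon entropy measures the uncertainty or information content of the distribution.

For a Poisson distribution with λ=12.39:
H(X) = 2.6704 nats

(In bits, this would be 3.8525 bits.)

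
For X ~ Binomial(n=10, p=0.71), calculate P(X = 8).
0.244385

We have X ~ Binomial(n=10, p=0.71).

For a Binomial distribution, the PMF gives us the probability of each outcome.

Using the PMF formula:
P(X = 8) = 0.244385

Rounded to 4 decimal places: 0.2444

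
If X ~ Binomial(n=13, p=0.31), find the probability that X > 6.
0.073275

We have X ~ Binomial(n=13, p=0.31).

P(X > 6) = 1 - P(X ≤ 6)
                = 1 - F(6)
                = 1 - 0.926725
                = 0.073275

So there's approximately a 7.3% chance that X exceeds 6.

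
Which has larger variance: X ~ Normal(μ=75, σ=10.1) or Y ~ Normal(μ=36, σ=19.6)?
Y has larger variance (384.1600 > 102.0100)

Compute the variance for each distribution:

X ~ Normal(μ=75, σ=10.1):
Var(X) = 102.0100

Y ~ Normal(μ=36, σ=19.6):
Var(Y) = 384.1600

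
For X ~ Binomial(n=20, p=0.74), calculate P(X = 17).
0.119885

We have X ~ Binomial(n=20, p=0.74).

For a Binomial distribution, the PMF gives us the probability of each outcome.

Using the PMF formula:
P(X = 17) = 0.119885

Rounded to 4 decimal places: 0.1199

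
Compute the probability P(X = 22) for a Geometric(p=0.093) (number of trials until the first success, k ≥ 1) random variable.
0.011974

We have X ~ Geometric(p=0.093) (number of trials until the first success, k ≥ 1).

For a Geometric distribution, the PMF gives us the probability of each outcome.

Using the PMF formula:
P(X = 22) = 0.011974

Rounded to 4 decimal places: 0.0120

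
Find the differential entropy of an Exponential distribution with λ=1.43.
0.6423 nats

We have X ~ Exponential(λ=1.43).

The differential entropy measures the uncertainty or information content of the distribution.

For an Exponential distribution with λ=1.43:
h(X) = 0.6423 nats

(In bits, this would be 0.9267 bits.)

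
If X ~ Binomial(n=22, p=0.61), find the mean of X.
13.4200

We have X ~ Binomial(n=22, p=0.61).

For a Binomial distribution with n=22, p=0.61:
E[X] = 13.4200

This is the expected (average) value of X.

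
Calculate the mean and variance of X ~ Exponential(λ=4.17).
E[X] = 0.2398, Var(X) = 0.0575

We have X ~ Exponential(λ=4.17).

For an Exponential distribution with λ=4.17:

Expected value:
E[X] = 0.2398

Variance:
Var(X) = 0.0575

Standard deviation:
σ = √Var(X) = 0.2398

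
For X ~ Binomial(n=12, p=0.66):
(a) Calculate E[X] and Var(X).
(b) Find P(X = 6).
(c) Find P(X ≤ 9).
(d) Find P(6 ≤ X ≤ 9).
(a) E[X] = 7.9200, Var(X) = 2.6928
(b) P(X = 6) = 0.117980
(c) P(X ≤ 9) = 0.831278
(d) P(6 ≤ X ≤ 9) = 0.757918

We have X ~ Binomial(n=12, p=0.66).

(a) Moments:
E[X] = 7.9200
Var(X) = 2.6928
σ = √Var(X) = 1.6410

(b) Point probability using PMF:
P(X = 6) = 0.117980

(c) Cumulative probability using CDF:
P(X ≤ 9) = F(9) = 0.831278

(d) Range probability:
P(6 ≤ X ≤ 9) = P(X ≤ 9) - P(X ≤ 5)
                   = F(9) - F(5)
                   = 0.831278 - 0.073360
                   = 0.757918

This means approximately 75.8% of outcomes fall in the interval [6, 9].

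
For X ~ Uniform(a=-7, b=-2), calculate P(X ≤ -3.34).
0.732000

We have X ~ Uniform(a=-7, b=-2).

The CDF gives us P(X ≤ k).

Using the CDF:
P(X ≤ -3.34) = 0.732000

This means there's approximately a 73.2% chance that X is at most -3.34.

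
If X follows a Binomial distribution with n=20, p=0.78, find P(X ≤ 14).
0.265732

We have X ~ Binomial(n=20, p=0.78).

The CDF gives us P(X ≤ k).

Using the CDF:
P(X ≤ 14) = 0.265732

This means there's approximately a 26.6% chance that X is at most 14.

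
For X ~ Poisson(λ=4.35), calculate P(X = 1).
0.056145

We have X ~ Poisson(λ=4.35).

For a Poisson distribution, the PMF gives us the probability of each outcome.

Using the PMF formula:
P(X = 1) = 0.056145

Rounded to 4 decimal places: 0.0561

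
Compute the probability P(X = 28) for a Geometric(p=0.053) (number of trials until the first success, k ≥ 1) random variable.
0.012182

We have X ~ Geometric(p=0.053) (number of trials until the first success, k ≥ 1).

For a Geometric distribution, the PMF gives us the probability of each outcome.

Using the PMF formula:
P(X = 28) = 0.012182

Rounded to 4 decimal places: 0.0122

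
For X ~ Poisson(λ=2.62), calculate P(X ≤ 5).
0.949478

We have X ~ Poisson(λ=2.62).

The CDF gives us P(X ≤ k).

Using the CDF:
P(X ≤ 5) = 0.949478

This means there's approximately a 94.9% chance that X is at most 5.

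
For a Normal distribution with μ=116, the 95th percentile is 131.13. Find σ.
σ = 9.1984

For X ~ Normal(μ, σ), the p-th percentile satisfies x = μ + z_p × σ,
where z_p = Φ⁻¹(p) is the standard normal quantile.

Step 1: z_{0.95} = Φ⁻¹(0.95) = 1.6449

Step 2: Solve for σ:
131.13 = 116 + 1.6449 × σ
σ = (131.13 - 116) / 1.6449
σ = 15.13 / 1.6449
σ = 9.1984

Verification: μ + z × σ = 116 + 1.6449 × 9.1984 = 131.13 ✓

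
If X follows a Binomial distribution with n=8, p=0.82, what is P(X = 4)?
0.033223

We have X ~ Binomial(n=8, p=0.82).

For a Binomial distribution, the PMF gives us the probability of each outcome.

Using the PMF formula:
P(X = 4) = 0.033223

Rounded to 4 decimal places: 0.0332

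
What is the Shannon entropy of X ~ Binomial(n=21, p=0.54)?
2.2445 nats

We have X ~ Binomial(n=21, p=0.54).

The Shannon entropy measures the uncertainty or information content of the distribution.

For a Binomial distribution with n=21, p=0.54:
H(X) = 2.2445 nats

(In bits, this would be 3.2382 bits.)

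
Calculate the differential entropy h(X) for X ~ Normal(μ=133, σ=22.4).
4.5280 nats

We have X ~ Normal(μ=133, σ=22.4).

The differential entropy measures the uncertainty or information content of the distribution.

For a Normal distribution with μ=133, σ=22.4:
h(X) = 4.5280 nats

(In bits, this would be 6.5325 bits.)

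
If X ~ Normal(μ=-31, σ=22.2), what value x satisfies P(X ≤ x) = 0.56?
-27.6485

We have X ~ Normal(μ=-31, σ=22.2).

We want to find x such that P(X ≤ x) = 0.56.

This is the 56th percentile, which means 56% of values fall below this point.

Using the inverse CDF (quantile function):
x = F⁻¹(0.56) = -27.6485

Verification: P(X ≤ -27.6485) = 0.56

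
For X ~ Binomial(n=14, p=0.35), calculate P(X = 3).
0.136569

We have X ~ Binomial(n=14, p=0.35).

For a Binomial distribution, the PMF gives us the probability of each outcome.

Using the PMF formula:
P(X = 3) = 0.136569

Rounded to 4 decimal places: 0.1366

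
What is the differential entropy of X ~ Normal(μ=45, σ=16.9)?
4.2463 nats

We have X ~ Normal(μ=45, σ=16.9).

The differential entropy measures the uncertainty or information content of the distribution.

For a Normal distribution with μ=45, σ=16.9:
h(X) = 4.2463 nats

(In bits, this would be 6.1260 bits.)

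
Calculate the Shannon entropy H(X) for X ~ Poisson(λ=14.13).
2.7370 nats

We have X ~ Poisson(λ=14.13).

The Shannon entropy measures the uncertainty or information content of the distribution.

For a Poisson distribution with λ=14.13:
H(X) = 2.7370 nats

(In bits, this would be 3.9486 bits.)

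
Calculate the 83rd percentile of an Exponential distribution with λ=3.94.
0.4497

We have X ~ Exponential(λ=3.94).

We want to find x such that P(X ≤ x) = 0.83.

This is the 83rd percentile, which means 83% of values fall below this point.

Using the inverse CDF (quantile function):
x = F⁻¹(0.83) = 0.4497

Verification: P(X ≤ 0.4497) = 0.83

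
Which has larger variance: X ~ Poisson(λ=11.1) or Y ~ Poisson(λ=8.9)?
X has larger variance (11.1000 > 8.9000)

Compute the variance for each distribution:

X ~ Poisson(λ=11.1):
Var(X) = 11.1000

Y ~ Poisson(λ=8.9):
Var(Y) = 8.9000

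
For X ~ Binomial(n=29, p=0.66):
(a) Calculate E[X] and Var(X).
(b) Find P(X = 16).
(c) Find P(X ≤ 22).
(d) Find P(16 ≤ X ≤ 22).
(a) E[X] = 19.1400, Var(X) = 6.5076
(b) P(X = 16) = 0.071379
(c) P(X ≤ 22) = 0.909506
(d) P(16 ≤ X ≤ 22) = 0.830389

We have X ~ Binomial(n=29, p=0.66).

(a) Moments:
E[X] = 19.1400
Var(X) = 6.5076
σ = √Var(X) = 2.5510

(b) Point probability using PMF:
P(X = 16) = 0.071379

(c) Cumulative probability using CDF:
P(X ≤ 22) = F(22) = 0.909506

(d) Range probability:
P(16 ≤ X ≤ 22) = P(X ≤ 22) - P(X ≤ 15)
                   = F(22) - F(15)
                   = 0.909506 - 0.079117
                   = 0.830389

This means approximately 83.0% of outcomes fall in the interval [16, 22].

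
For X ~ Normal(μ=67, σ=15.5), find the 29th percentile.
58.4225

We have X ~ Normal(μ=67, σ=15.5).

We want to find x such that P(X ≤ x) = 0.29.

This is the 29th percentile, which means 29% of values fall below this point.

Using the inverse CDF (quantile function):
x = F⁻¹(0.29) = 58.4225

Verification: P(X ≤ 58.4225) = 0.29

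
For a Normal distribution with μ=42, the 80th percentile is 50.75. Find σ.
σ = 10.3966

For X ~ Normal(μ, σ), the p-th percentile satisfies x = μ + z_p × σ,
where z_p = Φ⁻¹(p) is the standard normal quantile.

Step 1: z_{0.8} = Φ⁻¹(0.8) = 0.8416

Step 2: Solve for σ:
50.75 = 42 + 0.8416 × σ
σ = (50.75 - 42) / 0.8416
σ = 8.75 / 0.8416
σ = 10.3966

Verification: μ + z × σ = 42 + 0.8416 × 10.3966 = 50.75 ✓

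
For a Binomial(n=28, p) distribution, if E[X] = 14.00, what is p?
p = 0.5

For a Binomial(n, p) distribution:
E[X] = n × p

Given n = 28 and E[X] = 14.00:
14.00 = 28 × p
p = 14.00 / 28 = 0.5

Verification: Binomial(28, 0.5) has E[X] = 14.00 ✓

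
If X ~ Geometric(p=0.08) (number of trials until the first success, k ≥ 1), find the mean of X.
12.5000

We have X ~ Geometric(p=0.08) (number of trials until the first success, k ≥ 1).

For a Geometric distribution with p=0.08 (number of trials until the first success, k ≥ 1):
E[X] = 12.5000

This is the expected (average) value of X.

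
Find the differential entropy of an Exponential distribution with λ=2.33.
0.1541 nats

We have X ~ Exponential(λ=2.33).

The differential entropy measures the uncertainty or information content of the distribution.

For an Exponential distribution with λ=2.33:
h(X) = 0.1541 nats

(In bits, this would be 0.2224 bits.)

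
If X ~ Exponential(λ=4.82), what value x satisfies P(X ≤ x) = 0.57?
0.1751

We have X ~ Exponential(λ=4.82).

We want to find x such that P(X ≤ x) = 0.57.

This is the 57th percentile, which means 57% of values fall below this point.

Using the inverse CDF (quantile function):
x = F⁻¹(0.57) = 0.1751

Verification: P(X ≤ 0.1751) = 0.57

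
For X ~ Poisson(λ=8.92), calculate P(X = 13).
0.048591

We have X ~ Poisson(λ=8.92).

For a Poisson distribution, the PMF gives us the probability of each outcome.

Using the PMF formula:
P(X = 13) = 0.048591

Rounded to 4 decimal places: 0.0486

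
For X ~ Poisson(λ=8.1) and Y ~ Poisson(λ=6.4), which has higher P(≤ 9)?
Y has higher probability (P(Y ≤ 9) = 0.8858 > P(X ≤ 9) = 0.7041)

Compute P(≤ 9) for each distribution:

X ~ Poisson(λ=8.1):
P(X ≤ 9) = 0.7041

Y ~ Poisson(λ=6.4):
P(Y ≤ 9) = 0.8858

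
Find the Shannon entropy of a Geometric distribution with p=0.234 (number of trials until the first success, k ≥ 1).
2.3251 nats

We have X ~ Geometric(p=0.234) (number of trials until the first success, k ≥ 1).

The Shannon entropy measures the uncertainty or information content of the distribution.

For a Geometric distribution with p=0.234 (number of trials until the first success, k ≥ 1):
H(X) = 2.3251 nats

(In bits, this would be 3.3544 bits.)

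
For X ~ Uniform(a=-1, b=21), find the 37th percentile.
7.1400

We have X ~ Uniform(a=-1, b=21).

We want to find x such that P(X ≤ x) = 0.37.

This is the 37th percentile, which means 37% of values fall below this point.

Using the inverse CDF (quantile function):
x = F⁻¹(0.37) = 7.1400

Verification: P(X ≤ 7.1400) = 0.37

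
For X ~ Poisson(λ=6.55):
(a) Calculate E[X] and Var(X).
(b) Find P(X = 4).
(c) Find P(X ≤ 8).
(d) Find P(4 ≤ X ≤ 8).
(a) E[X] = 6.5500, Var(X) = 6.5500
(b) P(X = 4) = 0.109679
(c) P(X ≤ 8) = 0.785598
(d) P(4 ≤ X ≤ 8) = 0.677143

We have X ~ Poisson(λ=6.55).

(a) Moments:
E[X] = 6.5500
Var(X) = 6.5500
σ = √Var(X) = 2.5593

(b) Point probability using PMF:
P(X = 4) = 0.109679

(c) Cumulative probability using CDF:
P(X ≤ 8) = F(8) = 0.785598

(d) Range probability:
P(4 ≤ X ≤ 8) = P(X ≤ 8) - P(X ≤ 3)
                   = F(8) - F(3)
                   = 0.785598 - 0.108455
                   = 0.677143

This means approximately 67.7% of outcomes fall in the interval [4, 8].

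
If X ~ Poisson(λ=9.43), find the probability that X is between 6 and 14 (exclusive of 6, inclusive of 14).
0.772523

We have X ~ Poisson(λ=9.43).

To find P(6 < X ≤ 14), we use:
P(6 < X ≤ 14) = P(X ≤ 14) - P(X ≤ 6)
                 = F(14) - F(6)
                 = 0.942891 - 0.170368
                 = 0.772523

So there's approximately a 77.3% chance that X falls in this range.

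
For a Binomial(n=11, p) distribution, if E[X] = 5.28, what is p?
p = 0.48

For a Binomial(n, p) distribution:
E[X] = n × p

Given n = 11 and E[X] = 5.28:
5.28 = 11 × p
p = 5.28 / 11 = 0.48

Verification: Binomial(11, 0.48) has E[X] = 5.28 ✓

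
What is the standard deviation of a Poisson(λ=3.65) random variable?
1.9105

We have X ~ Poisson(λ=3.65).

For a Poisson distribution with λ=3.65:
σ = √Var(X) = 1.9105

The standard deviation is the square root of the variance.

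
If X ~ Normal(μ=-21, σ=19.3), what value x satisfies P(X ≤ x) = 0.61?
-15.6091

We have X ~ Normal(μ=-21, σ=19.3).

We want to find x such that P(X ≤ x) = 0.61.

This is the 61st percentile, which means 61% of values fall below this point.

Using the inverse CDF (quantile function):
x = F⁻¹(0.61) = -15.6091

Verification: P(X ≤ -15.6091) = 0.61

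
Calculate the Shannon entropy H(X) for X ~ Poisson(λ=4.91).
2.1949 nats

We have X ~ Poisson(λ=4.91).

The Shannon entropy measures the uncertainty or information content of the distribution.

For a Poisson distribution with λ=4.91:
H(X) = 2.1949 nats

(In bits, this would be 3.1665 bits.)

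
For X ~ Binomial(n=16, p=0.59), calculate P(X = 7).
0.093206

We have X ~ Binomial(n=16, p=0.59).

For a Binomial distribution, the PMF gives us the probability of each outcome.

Using the PMF formula:
P(X = 7) = 0.093206

Rounded to 4 decimal places: 0.0932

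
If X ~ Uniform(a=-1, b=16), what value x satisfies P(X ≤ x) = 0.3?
4.1000

We have X ~ Uniform(a=-1, b=16).

We want to find x such that P(X ≤ x) = 0.3.

This is the 30th percentile, which means 30% of values fall below this point.

Using the inverse CDF (quantile function):
x = F⁻¹(0.3) = 4.1000

Verification: P(X ≤ 4.1000) = 0.3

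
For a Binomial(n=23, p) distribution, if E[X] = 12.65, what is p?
p = 0.55

For a Binomial(n, p) distribution:
E[X] = n × p

Given n = 23 and E[X] = 12.65:
12.65 = 23 × p
p = 12.65 / 23 = 0.55

Verification: Binomial(23, 0.55) has E[X] = 12.65 ✓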